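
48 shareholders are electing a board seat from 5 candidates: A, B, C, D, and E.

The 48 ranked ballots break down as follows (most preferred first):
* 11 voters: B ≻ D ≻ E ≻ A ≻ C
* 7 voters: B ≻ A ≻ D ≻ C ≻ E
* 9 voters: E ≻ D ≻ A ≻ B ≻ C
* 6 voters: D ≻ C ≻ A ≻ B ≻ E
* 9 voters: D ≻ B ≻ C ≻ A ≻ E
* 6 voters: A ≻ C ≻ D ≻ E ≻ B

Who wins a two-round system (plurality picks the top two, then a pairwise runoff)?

D

Round 1 first-place votes: A 6, B 18, C 0, D 15, E 9. B and D advance.
Runoff: B is ranked above D on 18 ballots, D above B on 30.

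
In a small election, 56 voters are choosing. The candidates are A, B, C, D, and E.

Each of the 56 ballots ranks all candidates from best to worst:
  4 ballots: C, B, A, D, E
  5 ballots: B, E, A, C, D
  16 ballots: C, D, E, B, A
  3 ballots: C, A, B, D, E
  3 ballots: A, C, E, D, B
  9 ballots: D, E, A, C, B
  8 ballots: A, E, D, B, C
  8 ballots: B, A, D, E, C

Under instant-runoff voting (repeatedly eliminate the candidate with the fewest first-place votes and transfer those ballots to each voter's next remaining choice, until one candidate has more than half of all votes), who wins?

A

Round 1: A 11, B 13, C 23, D 9, E 0. E eliminated.
Round 2: A 11, B 13, C 23, D 9. D eliminated.
Round 3: A 20, B 13, C 23. B eliminated.
Round 4: A 33, C 23. A has a majority (≥29).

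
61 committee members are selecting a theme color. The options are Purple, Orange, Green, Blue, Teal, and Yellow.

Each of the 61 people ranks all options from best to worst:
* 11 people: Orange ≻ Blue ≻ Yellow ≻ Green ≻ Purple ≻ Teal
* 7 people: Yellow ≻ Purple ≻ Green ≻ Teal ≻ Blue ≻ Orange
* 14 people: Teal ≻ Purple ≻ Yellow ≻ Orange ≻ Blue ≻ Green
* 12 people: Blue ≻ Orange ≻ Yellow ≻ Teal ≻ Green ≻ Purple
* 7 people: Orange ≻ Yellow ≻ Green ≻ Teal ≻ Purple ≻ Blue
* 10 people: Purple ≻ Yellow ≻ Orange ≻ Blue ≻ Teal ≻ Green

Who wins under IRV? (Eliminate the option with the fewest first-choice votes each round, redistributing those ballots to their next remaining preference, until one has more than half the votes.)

Round 1: Purple 10, Orange 18, Green 0, Blue 12, Teal 14, Yellow 7. Green eliminated.
Round 2: Purple 10, Orange 18, Blue 12, Teal 14, Yellow 7. Yellow eliminated.
Round 3: Purple 17, Orange 18, Blue 12, Teal 14. Blue eliminated.
Round 4: Purple 17, Orange 30, Teal 14. Teal eliminated.
Round 5: Purple 31, Orange 30. Purple has a majority (≥31).

Purple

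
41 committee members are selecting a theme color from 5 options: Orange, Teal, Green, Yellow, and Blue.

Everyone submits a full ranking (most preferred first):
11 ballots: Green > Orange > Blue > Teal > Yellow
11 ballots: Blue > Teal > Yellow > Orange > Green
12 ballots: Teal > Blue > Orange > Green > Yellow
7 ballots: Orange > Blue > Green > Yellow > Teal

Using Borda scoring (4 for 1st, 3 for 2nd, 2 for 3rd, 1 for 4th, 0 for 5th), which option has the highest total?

Orange: 11×3 + 11×1 + 12×2 + 7×4 = 96
Teal: 11×1 + 11×3 + 12×4 + 7×0 = 92
Green: 11×4 + 11×0 + 12×1 + 7×2 = 70
Yellow: 11×0 + 11×2 + 12×0 + 7×1 = 29
Blue: 11×2 + 11×4 + 12×3 + 7×3 = 123

Blue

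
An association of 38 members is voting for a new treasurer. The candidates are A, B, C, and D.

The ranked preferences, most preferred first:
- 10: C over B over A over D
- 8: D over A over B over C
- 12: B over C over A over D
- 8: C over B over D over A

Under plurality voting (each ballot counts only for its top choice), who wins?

C

First-place votes: A 0, B 12, C 18, D 8.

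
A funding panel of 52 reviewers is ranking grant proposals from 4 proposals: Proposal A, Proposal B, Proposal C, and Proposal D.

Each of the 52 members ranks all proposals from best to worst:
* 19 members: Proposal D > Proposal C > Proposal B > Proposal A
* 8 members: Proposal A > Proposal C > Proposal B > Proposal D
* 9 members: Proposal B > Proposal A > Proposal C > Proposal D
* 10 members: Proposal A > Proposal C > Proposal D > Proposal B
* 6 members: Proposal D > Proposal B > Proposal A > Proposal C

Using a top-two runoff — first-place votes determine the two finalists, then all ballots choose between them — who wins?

Round 1 first-place votes: Proposal A 18, Proposal B 9, Proposal C 0, Proposal D 25. Proposal D and Proposal A advance.
Runoff: Proposal D is ranked above Proposal A on 25 ballots, Proposal A above Proposal D on 27.

Proposal A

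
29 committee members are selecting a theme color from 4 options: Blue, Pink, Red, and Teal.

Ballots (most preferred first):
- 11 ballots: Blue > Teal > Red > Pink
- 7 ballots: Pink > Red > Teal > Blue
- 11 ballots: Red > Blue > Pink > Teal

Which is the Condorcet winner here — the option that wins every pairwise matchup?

Red vs Blue: 18–11
Red vs Pink: 22–7
Red vs Teal: 18–11
Red beats every other option.

Red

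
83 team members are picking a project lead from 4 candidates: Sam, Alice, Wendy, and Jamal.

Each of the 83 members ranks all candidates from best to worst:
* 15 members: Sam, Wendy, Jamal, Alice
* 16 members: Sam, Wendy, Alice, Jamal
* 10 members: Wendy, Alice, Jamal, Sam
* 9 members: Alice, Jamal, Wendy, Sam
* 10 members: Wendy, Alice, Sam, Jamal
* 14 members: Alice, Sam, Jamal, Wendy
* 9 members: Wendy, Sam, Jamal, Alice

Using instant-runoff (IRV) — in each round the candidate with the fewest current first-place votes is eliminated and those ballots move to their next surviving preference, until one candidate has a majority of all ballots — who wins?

Sam

Round 1: Sam 31, Alice 23, Wendy 29, Jamal 0. Jamal eliminated.
Round 2: Sam 31, Alice 23, Wendy 29. Alice eliminated.
Round 3: Sam 45, Wendy 38. Sam has a majority (≥42).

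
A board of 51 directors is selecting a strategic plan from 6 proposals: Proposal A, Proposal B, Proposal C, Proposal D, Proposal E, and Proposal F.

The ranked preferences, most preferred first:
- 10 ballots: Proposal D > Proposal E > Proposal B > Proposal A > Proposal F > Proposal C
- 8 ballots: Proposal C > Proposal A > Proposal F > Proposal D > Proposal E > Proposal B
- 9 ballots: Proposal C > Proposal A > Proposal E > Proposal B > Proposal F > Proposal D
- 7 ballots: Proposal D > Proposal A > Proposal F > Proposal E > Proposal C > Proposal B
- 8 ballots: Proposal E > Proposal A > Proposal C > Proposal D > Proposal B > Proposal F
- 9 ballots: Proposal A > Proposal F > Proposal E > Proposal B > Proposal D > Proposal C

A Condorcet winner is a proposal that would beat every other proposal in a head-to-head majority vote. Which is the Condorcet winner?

Proposal A vs Proposal B: 41–10
Proposal A vs Proposal C: 34–17
Proposal A vs Proposal D: 34–17
Proposal A vs Proposal E: 33–18
Proposal A vs Proposal F: 51–0
Proposal A beats every other proposal.

Proposal A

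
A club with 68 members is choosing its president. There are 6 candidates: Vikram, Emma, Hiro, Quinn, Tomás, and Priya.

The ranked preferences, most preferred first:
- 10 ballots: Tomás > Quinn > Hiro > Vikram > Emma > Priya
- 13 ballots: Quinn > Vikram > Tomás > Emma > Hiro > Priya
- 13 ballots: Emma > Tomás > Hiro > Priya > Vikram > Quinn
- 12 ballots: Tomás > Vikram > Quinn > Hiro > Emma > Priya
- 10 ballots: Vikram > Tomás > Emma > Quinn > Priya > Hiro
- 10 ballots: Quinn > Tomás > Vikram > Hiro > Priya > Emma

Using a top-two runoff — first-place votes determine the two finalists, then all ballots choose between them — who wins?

Round 1 first-place votes: Vikram 10, Emma 13, Hiro 0, Quinn 23, Tomás 22, Priya 0. Quinn and Tomás advance.
Runoff: Quinn is ranked above Tomás on 23 ballots, Tomás above Quinn on 45.

Tomás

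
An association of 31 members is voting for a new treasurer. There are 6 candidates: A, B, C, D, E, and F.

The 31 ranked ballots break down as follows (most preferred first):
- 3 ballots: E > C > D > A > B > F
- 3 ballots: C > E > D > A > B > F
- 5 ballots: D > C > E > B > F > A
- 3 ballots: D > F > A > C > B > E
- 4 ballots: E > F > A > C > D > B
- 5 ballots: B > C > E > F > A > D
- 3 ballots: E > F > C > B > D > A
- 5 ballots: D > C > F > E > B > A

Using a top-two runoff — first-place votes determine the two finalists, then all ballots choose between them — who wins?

Round 1 first-place votes: A 0, B 5, C 3, D 13, E 10, F 0. D and E advance.
Runoff: D is ranked above E on 13 ballots, E above D on 18.

E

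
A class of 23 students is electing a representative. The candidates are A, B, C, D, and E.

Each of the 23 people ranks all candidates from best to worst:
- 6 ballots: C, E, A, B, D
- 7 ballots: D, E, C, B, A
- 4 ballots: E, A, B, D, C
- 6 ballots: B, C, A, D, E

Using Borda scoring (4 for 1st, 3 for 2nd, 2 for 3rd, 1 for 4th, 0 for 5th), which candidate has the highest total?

C

A: 6×2 + 7×0 + 4×3 + 6×2 = 36
B: 6×1 + 7×1 + 4×2 + 6×4 = 45
C: 6×4 + 7×2 + 4×0 + 6×3 = 56
D: 6×0 + 7×4 + 4×1 + 6×1 = 38
E: 6×3 + 7×3 + 4×4 + 6×0 = 55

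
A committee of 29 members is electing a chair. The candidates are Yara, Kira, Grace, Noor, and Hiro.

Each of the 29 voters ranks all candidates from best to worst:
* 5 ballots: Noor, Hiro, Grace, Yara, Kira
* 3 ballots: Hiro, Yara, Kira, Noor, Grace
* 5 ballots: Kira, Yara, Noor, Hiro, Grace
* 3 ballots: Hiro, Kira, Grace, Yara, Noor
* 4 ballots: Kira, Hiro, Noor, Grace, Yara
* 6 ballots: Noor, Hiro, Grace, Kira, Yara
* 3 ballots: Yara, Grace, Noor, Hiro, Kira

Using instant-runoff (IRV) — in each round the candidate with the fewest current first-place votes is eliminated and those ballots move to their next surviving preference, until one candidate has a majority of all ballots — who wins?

Kira

Round 1: Yara 3, Kira 9, Grace 0, Noor 11, Hiro 6. Grace eliminated.
Round 2: Yara 3, Kira 9, Noor 11, Hiro 6. Yara eliminated.
Round 3: Kira 9, Noor 14, Hiro 6. Hiro eliminated.
Round 4: Kira 15, Noor 14. Kira has a majority (≥15).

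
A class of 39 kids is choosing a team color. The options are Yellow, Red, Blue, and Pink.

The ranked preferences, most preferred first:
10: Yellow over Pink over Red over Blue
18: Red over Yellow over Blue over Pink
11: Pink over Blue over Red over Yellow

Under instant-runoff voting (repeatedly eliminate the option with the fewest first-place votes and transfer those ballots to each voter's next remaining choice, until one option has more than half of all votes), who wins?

Round 1: Yellow 10, Red 18, Blue 0, Pink 11. Blue eliminated.
Round 2: Yellow 10, Red 18, Pink 11. Yellow eliminated.
Round 3: Red 18, Pink 21. Pink has a majority (≥20).

Pink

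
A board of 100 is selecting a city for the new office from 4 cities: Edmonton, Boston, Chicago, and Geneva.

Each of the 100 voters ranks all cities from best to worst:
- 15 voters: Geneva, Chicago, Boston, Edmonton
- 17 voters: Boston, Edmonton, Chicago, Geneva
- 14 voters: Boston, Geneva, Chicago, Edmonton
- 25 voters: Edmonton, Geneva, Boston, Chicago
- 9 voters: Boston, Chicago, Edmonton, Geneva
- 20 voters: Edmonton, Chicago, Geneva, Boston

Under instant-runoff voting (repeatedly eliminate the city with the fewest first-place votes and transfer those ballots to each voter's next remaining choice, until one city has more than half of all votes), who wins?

Round 1: Edmonton 45, Boston 40, Chicago 0, Geneva 15. Chicago eliminated.
Round 2: Edmonton 45, Boston 40, Geneva 15. Geneva eliminated.
Round 3: Edmonton 45, Boston 55. Boston has a majority (≥51).

Boston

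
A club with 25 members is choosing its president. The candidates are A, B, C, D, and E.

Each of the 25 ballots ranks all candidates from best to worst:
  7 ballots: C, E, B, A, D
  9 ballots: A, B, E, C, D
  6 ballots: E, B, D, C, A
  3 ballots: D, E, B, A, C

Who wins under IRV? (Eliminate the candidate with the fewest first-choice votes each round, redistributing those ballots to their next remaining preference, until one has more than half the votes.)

Round 1: A 9, B 0, C 7, D 3, E 6. B eliminated.
Round 2: A 9, C 7, D 3, E 6. D eliminated.
Round 3: A 9, C 7, E 9. C eliminated.
Round 4: A 9, E 16. E has a majority (≥13).

E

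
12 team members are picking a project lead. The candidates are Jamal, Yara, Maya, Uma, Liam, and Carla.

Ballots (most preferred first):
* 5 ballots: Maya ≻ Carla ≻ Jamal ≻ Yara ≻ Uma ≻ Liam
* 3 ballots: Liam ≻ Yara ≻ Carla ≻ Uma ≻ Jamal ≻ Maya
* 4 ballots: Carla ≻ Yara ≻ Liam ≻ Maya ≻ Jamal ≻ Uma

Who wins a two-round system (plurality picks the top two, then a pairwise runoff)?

Carla

Round 1 first-place votes: Jamal 0, Yara 0, Maya 5, Uma 0, Liam 3, Carla 4. Maya and Carla advance.
Runoff: Maya is ranked above Carla on 5 ballots, Carla above Maya on 7.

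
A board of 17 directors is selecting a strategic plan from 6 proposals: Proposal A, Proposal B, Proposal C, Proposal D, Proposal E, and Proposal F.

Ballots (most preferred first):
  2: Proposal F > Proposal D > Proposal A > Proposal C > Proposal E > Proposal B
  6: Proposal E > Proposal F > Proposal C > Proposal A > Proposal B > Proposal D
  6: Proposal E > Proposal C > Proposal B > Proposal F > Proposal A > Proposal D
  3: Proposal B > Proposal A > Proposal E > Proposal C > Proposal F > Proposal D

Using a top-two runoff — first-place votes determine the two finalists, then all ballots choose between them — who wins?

Proposal E

Round 1 first-place votes: Proposal A 0, Proposal B 3, Proposal C 0, Proposal D 0, Proposal E 12, Proposal F 2. Proposal E and Proposal B advance.
Runoff: Proposal E is ranked above Proposal B on 14 ballots, Proposal B above Proposal E on 3.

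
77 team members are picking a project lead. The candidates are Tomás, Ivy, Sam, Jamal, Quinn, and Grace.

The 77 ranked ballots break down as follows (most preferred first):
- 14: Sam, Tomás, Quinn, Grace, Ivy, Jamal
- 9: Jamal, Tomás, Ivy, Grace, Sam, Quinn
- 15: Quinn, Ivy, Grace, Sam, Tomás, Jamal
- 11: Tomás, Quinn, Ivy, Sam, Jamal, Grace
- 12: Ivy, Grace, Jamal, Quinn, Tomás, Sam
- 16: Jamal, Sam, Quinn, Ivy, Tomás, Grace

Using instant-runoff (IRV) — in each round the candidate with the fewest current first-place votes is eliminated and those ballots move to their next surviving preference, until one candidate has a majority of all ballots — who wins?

Round 1: Tomás 11, Ivy 12, Sam 14, Jamal 25, Quinn 15, Grace 0. Grace eliminated.
Round 2: Tomás 11, Ivy 12, Sam 14, Jamal 25, Quinn 15. Tomás eliminated.
Round 3: Ivy 12, Sam 14, Jamal 25, Quinn 26. Ivy eliminated.
Round 4: Sam 14, Jamal 37, Quinn 26. Sam eliminated.
Round 5: Jamal 37, Quinn 40. Quinn has a majority (≥39).

Quinn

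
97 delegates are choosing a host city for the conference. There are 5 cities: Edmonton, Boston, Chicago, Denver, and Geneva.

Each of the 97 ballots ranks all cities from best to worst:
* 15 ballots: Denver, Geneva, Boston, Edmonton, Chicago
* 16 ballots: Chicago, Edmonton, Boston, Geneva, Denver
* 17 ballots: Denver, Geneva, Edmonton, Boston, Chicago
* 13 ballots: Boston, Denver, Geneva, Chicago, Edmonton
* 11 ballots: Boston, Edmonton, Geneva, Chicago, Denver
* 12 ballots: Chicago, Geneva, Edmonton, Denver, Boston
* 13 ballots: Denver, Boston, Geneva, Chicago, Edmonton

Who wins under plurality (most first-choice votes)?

First-place votes: Edmonton 0, Boston 24, Chicago 28, Denver 45, Geneva 0.

Denver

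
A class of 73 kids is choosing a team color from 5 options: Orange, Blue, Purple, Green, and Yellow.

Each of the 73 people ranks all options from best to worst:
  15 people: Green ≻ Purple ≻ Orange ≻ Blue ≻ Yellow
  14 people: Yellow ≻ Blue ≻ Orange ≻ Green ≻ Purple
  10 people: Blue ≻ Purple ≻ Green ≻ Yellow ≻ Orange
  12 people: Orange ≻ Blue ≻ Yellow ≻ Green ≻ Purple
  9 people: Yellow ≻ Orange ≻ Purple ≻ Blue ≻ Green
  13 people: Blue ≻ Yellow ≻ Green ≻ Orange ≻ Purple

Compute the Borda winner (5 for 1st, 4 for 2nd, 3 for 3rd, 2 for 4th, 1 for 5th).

Blue

Orange: 15×3 + 14×3 + 10×1 + 12×5 + 9×4 + 13×2 = 219
Blue: 15×2 + 14×4 + 10×5 + 12×4 + 9×2 + 13×5 = 267
Purple: 15×4 + 14×1 + 10×4 + 12×1 + 9×3 + 13×1 = 166
Green: 15×5 + 14×2 + 10×3 + 12×2 + 9×1 + 13×3 = 205
Yellow: 15×1 + 14×5 + 10×2 + 12×3 + 9×5 + 13×4 = 238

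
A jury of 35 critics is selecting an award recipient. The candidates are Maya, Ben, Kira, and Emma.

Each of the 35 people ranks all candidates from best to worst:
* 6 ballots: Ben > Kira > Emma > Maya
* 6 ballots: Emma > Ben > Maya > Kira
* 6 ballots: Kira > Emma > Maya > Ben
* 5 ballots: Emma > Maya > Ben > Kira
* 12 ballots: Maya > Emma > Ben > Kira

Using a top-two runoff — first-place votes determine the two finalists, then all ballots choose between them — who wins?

Emma

Round 1 first-place votes: Maya 12, Ben 6, Kira 6, Emma 11. Maya and Emma advance.
Runoff: Maya is ranked above Emma on 12 ballots, Emma above Maya on 23.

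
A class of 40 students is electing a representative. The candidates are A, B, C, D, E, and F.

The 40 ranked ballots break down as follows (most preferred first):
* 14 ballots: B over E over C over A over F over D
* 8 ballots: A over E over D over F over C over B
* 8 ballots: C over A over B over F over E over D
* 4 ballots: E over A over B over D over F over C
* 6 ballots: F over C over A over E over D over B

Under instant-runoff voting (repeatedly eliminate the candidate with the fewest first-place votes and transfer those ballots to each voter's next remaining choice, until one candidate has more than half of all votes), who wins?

Round 1: A 8, B 14, C 8, D 0, E 4, F 6. D eliminated.
Round 2: A 8, B 14, C 8, E 4, F 6. E eliminated.
Round 3: A 12, B 14, C 8, F 6. F eliminated.
Round 4: A 12, B 14, C 14. A eliminated.
Round 5: B 18, C 22. C has a majority (≥21).

C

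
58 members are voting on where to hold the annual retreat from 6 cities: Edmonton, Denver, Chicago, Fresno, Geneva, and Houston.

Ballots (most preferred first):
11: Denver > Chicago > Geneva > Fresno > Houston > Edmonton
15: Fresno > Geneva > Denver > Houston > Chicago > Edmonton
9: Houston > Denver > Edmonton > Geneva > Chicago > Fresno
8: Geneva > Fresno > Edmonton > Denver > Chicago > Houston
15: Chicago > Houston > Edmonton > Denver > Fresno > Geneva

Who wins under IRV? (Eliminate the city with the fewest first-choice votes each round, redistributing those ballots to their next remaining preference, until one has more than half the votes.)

Denver

Round 1: Edmonton 0, Denver 11, Chicago 15, Fresno 15, Geneva 8, Houston 9. Edmonton eliminated.
Round 2: Denver 11, Chicago 15, Fresno 15, Geneva 8, Houston 9. Geneva eliminated.
Round 3: Denver 11, Chicago 15, Fresno 23, Houston 9. Houston eliminated.
Round 4: Denver 20, Chicago 15, Fresno 23. Chicago eliminated.
Round 5: Denver 35, Fresno 23. Denver has a majority (≥30).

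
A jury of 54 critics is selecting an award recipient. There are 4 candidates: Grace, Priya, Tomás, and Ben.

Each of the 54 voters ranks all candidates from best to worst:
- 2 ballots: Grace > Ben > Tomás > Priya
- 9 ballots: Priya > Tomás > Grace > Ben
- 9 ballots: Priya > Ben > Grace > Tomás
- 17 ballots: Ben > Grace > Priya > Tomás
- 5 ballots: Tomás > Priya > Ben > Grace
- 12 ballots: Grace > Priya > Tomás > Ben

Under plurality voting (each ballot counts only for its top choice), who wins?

Priya

First-place votes: Grace 14, Priya 18, Tomás 5, Ben 17.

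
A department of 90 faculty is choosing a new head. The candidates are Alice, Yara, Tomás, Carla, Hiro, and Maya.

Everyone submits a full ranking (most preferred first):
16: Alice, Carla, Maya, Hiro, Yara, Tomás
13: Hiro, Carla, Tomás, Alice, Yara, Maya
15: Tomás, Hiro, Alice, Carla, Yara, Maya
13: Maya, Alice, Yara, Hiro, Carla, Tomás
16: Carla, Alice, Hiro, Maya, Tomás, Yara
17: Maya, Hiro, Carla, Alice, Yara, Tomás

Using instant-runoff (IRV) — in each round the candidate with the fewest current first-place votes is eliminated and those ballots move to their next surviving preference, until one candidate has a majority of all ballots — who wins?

Round 1: Alice 16, Yara 0, Tomás 15, Carla 16, Hiro 13, Maya 30. Yara eliminated.
Round 2: Alice 16, Tomás 15, Carla 16, Hiro 13, Maya 30. Hiro eliminated.
Round 3: Alice 16, Tomás 15, Carla 29, Maya 30. Tomás eliminated.
Round 4: Alice 31, Carla 29, Maya 30. Carla eliminated.
Round 5: Alice 60, Maya 30. Alice has a majority (≥46).

Alice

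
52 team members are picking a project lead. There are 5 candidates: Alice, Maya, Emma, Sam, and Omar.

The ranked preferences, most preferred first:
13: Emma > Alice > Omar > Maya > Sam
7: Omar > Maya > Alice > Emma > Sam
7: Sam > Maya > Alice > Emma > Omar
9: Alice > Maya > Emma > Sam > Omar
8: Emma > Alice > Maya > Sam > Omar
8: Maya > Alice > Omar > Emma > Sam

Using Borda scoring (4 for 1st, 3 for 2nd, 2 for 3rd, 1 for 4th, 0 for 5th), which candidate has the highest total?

Alice: 13×3 + 7×2 + 7×2 + 9×4 + 8×3 + 8×3 = 151
Maya: 13×1 + 7×3 + 7×3 + 9×3 + 8×2 + 8×4 = 130
Emma: 13×4 + 7×1 + 7×1 + 9×2 + 8×4 + 8×1 = 124
Sam: 13×0 + 7×0 + 7×4 + 9×1 + 8×1 + 8×0 = 45
Omar: 13×2 + 7×4 + 7×0 + 9×0 + 8×0 + 8×2 = 70

Alice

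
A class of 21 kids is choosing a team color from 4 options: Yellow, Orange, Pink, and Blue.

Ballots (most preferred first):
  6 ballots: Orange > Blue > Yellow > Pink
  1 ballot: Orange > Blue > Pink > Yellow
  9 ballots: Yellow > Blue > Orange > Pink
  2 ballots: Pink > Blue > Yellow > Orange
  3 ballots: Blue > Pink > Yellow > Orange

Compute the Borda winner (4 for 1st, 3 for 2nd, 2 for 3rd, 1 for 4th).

Yellow: 6×2 + 1×1 + 9×4 + 2×2 + 3×2 = 59
Orange: 6×4 + 1×4 + 9×2 + 2×1 + 3×1 = 51
Pink: 6×1 + 1×2 + 9×1 + 2×4 + 3×3 = 34
Blue: 6×3 + 1×3 + 9×3 + 2×3 + 3×4 = 66

Blue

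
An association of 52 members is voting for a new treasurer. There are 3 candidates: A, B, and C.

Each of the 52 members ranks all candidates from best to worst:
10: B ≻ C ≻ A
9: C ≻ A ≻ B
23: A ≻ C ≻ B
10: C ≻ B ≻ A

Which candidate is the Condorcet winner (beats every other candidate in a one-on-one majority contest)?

C

C vs A: 29–23
C vs B: 42–10
C beats every other candidate.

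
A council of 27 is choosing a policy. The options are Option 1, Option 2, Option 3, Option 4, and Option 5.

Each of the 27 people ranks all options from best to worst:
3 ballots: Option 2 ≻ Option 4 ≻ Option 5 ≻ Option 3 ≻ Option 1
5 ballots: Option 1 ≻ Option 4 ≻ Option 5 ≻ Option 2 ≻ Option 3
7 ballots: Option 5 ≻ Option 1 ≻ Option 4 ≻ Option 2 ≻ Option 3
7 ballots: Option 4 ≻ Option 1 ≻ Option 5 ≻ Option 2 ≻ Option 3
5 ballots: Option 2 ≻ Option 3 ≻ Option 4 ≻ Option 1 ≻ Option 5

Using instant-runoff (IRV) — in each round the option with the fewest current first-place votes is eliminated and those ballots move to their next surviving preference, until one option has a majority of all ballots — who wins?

Round 1: Option 1 5, Option 2 8, Option 3 0, Option 4 7, Option 5 7. Option 3 eliminated.
Round 2: Option 1 5, Option 2 8, Option 4 7, Option 5 7. Option 1 eliminated.
Round 3: Option 2 8, Option 4 12, Option 5 7. Option 5 eliminated.
Round 4: Option 2 8, Option 4 19. Option 4 has a majority (≥14).

Option 4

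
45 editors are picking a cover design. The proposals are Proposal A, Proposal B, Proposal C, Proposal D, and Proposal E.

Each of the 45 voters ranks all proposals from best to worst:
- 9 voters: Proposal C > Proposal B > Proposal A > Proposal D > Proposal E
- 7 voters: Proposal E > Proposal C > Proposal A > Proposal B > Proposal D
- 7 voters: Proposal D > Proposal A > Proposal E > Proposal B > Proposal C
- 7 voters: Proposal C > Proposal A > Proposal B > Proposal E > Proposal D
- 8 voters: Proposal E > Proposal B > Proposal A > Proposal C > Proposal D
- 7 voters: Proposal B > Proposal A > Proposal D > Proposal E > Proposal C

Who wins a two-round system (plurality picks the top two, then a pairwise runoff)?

Round 1 first-place votes: Proposal A 0, Proposal B 7, Proposal C 16, Proposal D 7, Proposal E 15. Proposal C and Proposal E advance.
Runoff: Proposal C is ranked above Proposal E on 16 ballots, Proposal E above Proposal C on 29.

Proposal E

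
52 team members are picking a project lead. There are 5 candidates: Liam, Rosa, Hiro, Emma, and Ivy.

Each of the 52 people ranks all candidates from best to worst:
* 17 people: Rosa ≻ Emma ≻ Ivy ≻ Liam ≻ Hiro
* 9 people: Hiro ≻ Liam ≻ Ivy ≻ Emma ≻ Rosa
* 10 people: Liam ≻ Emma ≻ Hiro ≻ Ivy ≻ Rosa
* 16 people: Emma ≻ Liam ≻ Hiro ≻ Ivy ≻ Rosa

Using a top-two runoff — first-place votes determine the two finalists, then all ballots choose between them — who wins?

Emma

Round 1 first-place votes: Liam 10, Rosa 17, Hiro 9, Emma 16, Ivy 0. Rosa and Emma advance.
Runoff: Rosa is ranked above Emma on 17 ballots, Emma above Rosa on 35.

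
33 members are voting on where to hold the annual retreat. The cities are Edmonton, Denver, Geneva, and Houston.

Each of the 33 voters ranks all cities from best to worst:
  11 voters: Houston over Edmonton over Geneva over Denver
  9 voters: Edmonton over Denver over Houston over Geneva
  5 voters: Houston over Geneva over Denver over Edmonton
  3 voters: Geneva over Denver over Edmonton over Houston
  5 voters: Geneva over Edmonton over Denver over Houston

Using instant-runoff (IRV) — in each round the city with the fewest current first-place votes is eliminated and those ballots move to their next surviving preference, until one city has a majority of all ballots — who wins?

Edmonton

Round 1: Edmonton 9, Denver 0, Geneva 8, Houston 16. Denver eliminated.
Round 2: Edmonton 9, Geneva 8, Houston 16. Geneva eliminated.
Round 3: Edmonton 17, Houston 16. Edmonton has a majority (≥17).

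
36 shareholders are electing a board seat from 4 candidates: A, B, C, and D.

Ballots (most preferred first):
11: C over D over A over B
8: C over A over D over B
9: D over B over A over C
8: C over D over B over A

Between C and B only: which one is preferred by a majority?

C is ranked above B on 27 ballots; B above C on 9.

C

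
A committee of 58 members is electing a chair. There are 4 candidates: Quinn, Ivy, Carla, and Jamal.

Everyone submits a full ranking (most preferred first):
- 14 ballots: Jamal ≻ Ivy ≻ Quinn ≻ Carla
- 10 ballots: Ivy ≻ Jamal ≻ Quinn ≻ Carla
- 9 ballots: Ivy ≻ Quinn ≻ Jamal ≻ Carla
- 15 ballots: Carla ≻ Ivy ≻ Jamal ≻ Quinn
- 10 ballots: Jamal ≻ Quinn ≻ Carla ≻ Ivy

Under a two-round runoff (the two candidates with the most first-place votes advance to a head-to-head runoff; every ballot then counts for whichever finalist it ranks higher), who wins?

Ivy

Round 1 first-place votes: Quinn 0, Ivy 19, Carla 15, Jamal 24. Jamal and Ivy advance.
Runoff: Jamal is ranked above Ivy on 24 ballots, Ivy above Jamal on 34.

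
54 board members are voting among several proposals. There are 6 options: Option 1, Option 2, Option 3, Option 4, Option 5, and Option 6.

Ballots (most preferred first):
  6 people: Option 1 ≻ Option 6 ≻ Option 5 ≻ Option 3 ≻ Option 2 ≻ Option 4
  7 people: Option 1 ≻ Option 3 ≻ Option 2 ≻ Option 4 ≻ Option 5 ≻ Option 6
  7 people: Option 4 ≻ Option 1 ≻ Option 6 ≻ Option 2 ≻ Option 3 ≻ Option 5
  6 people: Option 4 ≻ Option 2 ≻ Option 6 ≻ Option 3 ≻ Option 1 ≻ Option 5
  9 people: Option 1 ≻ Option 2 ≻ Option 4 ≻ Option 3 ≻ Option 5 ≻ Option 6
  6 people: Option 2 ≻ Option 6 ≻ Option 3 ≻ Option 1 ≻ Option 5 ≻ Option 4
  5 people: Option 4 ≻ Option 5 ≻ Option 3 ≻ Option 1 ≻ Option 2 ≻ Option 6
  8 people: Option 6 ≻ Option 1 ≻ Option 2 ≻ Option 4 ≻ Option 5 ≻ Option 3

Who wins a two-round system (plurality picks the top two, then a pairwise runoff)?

Option 1

Round 1 first-place votes: Option 1 22, Option 2 6, Option 3 0, Option 4 18, Option 5 0, Option 6 8. Option 1 and Option 4 advance.
Runoff: Option 1 is ranked above Option 4 on 36 ballots, Option 4 above Option 1 on 18.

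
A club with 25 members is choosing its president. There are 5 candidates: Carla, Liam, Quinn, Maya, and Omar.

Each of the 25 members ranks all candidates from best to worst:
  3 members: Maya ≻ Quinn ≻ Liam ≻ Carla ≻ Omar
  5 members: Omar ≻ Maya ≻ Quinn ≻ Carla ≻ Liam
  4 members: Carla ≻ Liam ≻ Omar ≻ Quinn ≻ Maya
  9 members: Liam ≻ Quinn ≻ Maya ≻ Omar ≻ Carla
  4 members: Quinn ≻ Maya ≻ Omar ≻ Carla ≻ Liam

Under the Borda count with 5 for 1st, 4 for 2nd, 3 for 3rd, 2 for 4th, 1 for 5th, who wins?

Quinn

Carla: 3×2 + 5×2 + 4×5 + 9×1 + 4×2 = 53
Liam: 3×3 + 5×1 + 4×4 + 9×5 + 4×1 = 79
Quinn: 3×4 + 5×3 + 4×2 + 9×4 + 4×5 = 91
Maya: 3×5 + 5×4 + 4×1 + 9×3 + 4×4 = 82
Omar: 3×1 + 5×5 + 4×3 + 9×2 + 4×3 = 70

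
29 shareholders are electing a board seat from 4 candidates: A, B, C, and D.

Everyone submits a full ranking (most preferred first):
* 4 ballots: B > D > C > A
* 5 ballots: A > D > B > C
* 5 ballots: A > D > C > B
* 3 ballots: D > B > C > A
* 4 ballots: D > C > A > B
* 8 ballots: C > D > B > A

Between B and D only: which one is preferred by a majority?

D

B is ranked above D on 4 ballots; D above B on 25.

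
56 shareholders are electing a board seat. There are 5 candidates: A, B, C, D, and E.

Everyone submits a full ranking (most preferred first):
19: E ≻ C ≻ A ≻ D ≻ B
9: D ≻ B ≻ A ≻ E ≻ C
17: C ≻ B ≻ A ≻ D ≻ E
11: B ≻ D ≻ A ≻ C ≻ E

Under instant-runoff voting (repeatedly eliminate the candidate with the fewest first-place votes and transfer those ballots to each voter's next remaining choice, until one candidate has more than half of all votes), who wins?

B

Round 1: A 0, B 11, C 17, D 9, E 19. A eliminated.
Round 2: B 11, C 17, D 9, E 19. D eliminated.
Round 3: B 20, C 17, E 19. C eliminated.
Round 4: B 37, E 19. B has a majority (≥29).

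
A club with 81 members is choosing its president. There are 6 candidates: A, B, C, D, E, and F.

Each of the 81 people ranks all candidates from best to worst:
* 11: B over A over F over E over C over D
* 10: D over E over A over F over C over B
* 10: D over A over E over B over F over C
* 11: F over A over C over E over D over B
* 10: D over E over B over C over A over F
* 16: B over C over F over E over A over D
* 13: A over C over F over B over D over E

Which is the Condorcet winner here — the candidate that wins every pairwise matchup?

A vs B: 44–37
A vs C: 55–26
A vs D: 51–30
A vs E: 45–36
A vs F: 54–27
A beats every other candidate.

A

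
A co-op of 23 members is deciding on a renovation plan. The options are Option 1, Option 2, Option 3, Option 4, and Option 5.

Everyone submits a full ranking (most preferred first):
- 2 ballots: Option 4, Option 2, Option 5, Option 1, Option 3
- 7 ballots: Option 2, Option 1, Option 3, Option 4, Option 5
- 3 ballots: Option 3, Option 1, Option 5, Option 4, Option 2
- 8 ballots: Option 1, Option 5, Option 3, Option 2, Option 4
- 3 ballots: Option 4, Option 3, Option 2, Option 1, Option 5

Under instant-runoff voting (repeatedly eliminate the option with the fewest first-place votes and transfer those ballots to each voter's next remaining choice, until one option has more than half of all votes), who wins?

Round 1: Option 1 8, Option 2 7, Option 3 3, Option 4 5, Option 5 0. Option 5 eliminated.
Round 2: Option 1 8, Option 2 7, Option 3 3, Option 4 5. Option 3 eliminated.
Round 3: Option 1 11, Option 2 7, Option 4 5. Option 4 eliminated.
Round 4: Option 1 11, Option 2 12. Option 2 has a majority (≥12).

Option 2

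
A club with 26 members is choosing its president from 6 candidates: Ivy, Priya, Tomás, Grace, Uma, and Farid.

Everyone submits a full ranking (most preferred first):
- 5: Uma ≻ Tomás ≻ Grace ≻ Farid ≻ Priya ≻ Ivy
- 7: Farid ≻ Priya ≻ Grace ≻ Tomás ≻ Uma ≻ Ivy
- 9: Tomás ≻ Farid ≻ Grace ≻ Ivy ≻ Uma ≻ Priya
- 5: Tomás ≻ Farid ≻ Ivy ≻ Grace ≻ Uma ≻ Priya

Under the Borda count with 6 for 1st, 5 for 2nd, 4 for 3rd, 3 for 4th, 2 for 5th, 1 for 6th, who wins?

Ivy: 5×1 + 7×1 + 9×3 + 5×4 = 59
Priya: 5×2 + 7×5 + 9×1 + 5×1 = 59
Tomás: 5×5 + 7×3 + 9×6 + 5×6 = 130
Grace: 5×4 + 7×4 + 9×4 + 5×3 = 99
Uma: 5×6 + 7×2 + 9×2 + 5×2 = 72
Farid: 5×3 + 7×6 + 9×5 + 5×5 = 127

Tomás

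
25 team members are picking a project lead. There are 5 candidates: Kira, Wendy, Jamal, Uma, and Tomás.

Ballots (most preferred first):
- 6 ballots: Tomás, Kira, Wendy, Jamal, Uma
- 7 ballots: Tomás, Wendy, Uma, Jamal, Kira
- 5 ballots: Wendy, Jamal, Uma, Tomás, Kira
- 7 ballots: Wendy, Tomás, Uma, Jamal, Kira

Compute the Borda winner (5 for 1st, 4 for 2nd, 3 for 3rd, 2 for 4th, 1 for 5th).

Wendy

Kira: 6×4 + 7×1 + 5×1 + 7×1 = 43
Wendy: 6×3 + 7×4 + 5×5 + 7×5 = 106
Jamal: 6×2 + 7×2 + 5×4 + 7×2 = 60
Uma: 6×1 + 7×3 + 5×3 + 7×3 = 63
Tomás: 6×5 + 7×5 + 5×2 + 7×4 = 103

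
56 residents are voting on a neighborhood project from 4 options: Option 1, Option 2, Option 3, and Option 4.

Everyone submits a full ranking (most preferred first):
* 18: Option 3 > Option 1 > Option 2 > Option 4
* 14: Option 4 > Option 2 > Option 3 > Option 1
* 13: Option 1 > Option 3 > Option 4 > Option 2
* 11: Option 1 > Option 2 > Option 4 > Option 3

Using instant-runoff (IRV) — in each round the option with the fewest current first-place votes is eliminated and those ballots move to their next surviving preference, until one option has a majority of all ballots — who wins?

Round 1: Option 1 24, Option 2 0, Option 3 18, Option 4 14. Option 2 eliminated.
Round 2: Option 1 24, Option 3 18, Option 4 14. Option 4 eliminated.
Round 3: Option 1 24, Option 3 32. Option 3 has a majority (≥29).

Option 3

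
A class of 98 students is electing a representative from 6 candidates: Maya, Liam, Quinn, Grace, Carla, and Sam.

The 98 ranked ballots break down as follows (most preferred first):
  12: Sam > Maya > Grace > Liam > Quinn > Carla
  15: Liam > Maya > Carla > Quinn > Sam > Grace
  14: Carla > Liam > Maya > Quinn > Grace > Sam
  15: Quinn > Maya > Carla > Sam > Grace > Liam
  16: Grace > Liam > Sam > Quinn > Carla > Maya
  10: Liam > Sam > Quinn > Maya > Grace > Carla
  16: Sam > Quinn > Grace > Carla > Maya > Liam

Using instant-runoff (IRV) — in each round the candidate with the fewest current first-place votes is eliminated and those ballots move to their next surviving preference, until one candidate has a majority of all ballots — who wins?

Round 1: Maya 0, Liam 25, Quinn 15, Grace 16, Carla 14, Sam 28. Maya eliminated.
Round 2: Liam 25, Quinn 15, Grace 16, Carla 14, Sam 28. Carla eliminated.
Round 3: Liam 39, Quinn 15, Grace 16, Sam 28. Quinn eliminated.
Round 4: Liam 39, Grace 16, Sam 43. Grace eliminated.
Round 5: Liam 55, Sam 43. Liam has a majority (≥50).

Liam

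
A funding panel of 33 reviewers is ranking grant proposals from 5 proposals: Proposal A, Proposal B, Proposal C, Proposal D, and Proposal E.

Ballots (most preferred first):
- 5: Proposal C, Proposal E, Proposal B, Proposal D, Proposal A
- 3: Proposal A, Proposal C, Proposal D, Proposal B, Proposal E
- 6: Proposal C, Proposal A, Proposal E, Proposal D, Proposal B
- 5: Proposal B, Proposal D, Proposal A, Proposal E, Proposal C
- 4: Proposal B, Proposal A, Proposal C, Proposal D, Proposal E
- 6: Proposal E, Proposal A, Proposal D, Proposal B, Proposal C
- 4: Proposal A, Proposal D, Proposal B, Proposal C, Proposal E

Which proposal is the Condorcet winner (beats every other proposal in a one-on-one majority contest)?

Proposal A

Proposal A vs Proposal B: 19–14
Proposal A vs Proposal C: 22–11
Proposal A vs Proposal D: 23–10
Proposal A vs Proposal E: 22–11
Proposal A beats every other proposal.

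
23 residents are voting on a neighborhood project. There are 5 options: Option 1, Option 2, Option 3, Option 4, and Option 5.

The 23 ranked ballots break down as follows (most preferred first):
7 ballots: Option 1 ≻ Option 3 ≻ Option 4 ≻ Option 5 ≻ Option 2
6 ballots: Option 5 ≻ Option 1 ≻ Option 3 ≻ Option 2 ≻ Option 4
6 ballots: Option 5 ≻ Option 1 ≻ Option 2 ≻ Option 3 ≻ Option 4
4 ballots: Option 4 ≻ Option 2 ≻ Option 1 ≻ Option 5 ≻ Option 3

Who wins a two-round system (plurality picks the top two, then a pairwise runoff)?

Option 5

Round 1 first-place votes: Option 1 7, Option 2 0, Option 3 0, Option 4 4, Option 5 12. Option 5 and Option 1 advance.
Runoff: Option 5 is ranked above Option 1 on 12 ballots, Option 1 above Option 5 on 11.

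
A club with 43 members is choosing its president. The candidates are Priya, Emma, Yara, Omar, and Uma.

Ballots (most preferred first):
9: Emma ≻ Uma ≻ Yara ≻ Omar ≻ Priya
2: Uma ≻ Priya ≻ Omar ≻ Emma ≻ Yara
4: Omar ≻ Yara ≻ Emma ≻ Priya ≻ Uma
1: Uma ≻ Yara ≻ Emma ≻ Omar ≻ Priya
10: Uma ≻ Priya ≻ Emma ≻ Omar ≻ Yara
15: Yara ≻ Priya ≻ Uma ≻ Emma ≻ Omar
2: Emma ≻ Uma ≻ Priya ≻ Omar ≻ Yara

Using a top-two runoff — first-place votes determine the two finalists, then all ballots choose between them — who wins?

Uma

Round 1 first-place votes: Priya 0, Emma 11, Yara 15, Omar 4, Uma 13. Yara and Uma advance.
Runoff: Yara is ranked above Uma on 19 ballots, Uma above Yara on 24.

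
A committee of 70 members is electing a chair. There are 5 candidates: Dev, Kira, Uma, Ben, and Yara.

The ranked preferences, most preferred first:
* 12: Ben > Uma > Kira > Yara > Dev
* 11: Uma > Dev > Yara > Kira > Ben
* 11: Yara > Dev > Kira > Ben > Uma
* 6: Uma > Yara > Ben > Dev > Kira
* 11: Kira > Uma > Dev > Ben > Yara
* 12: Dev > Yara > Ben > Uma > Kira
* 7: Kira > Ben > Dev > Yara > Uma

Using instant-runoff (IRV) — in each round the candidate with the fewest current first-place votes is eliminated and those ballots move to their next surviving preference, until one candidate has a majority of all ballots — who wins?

Round 1: Dev 12, Kira 18, Uma 17, Ben 12, Yara 11. Yara eliminated.
Round 2: Dev 23, Kira 18, Uma 17, Ben 12. Ben eliminated.
Round 3: Dev 23, Kira 18, Uma 29. Kira eliminated.
Round 4: Dev 30, Uma 40. Uma has a majority (≥36).

Uma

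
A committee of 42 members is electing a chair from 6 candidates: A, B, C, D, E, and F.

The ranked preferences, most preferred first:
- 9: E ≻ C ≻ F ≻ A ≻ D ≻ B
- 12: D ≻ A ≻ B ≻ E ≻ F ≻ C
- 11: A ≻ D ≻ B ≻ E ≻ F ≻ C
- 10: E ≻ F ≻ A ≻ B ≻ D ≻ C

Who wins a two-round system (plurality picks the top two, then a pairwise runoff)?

D

Round 1 first-place votes: A 11, B 0, C 0, D 12, E 19, F 0. E and D advance.
Runoff: E is ranked above D on 19 ballots, D above E on 23.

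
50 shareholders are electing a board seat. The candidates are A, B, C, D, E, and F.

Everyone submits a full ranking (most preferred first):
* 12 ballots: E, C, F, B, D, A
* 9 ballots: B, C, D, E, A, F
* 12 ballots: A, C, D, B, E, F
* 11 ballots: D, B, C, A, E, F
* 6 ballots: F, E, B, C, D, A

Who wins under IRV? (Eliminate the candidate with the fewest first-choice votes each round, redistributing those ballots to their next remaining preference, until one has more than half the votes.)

Round 1: A 12, B 9, C 0, D 11, E 12, F 6. C eliminated.
Round 2: A 12, B 9, D 11, E 12, F 6. F eliminated.
Round 3: A 12, B 9, D 11, E 18. B eliminated.
Round 4: A 12, D 20, E 18. A eliminated.
Round 5: D 32, E 18. D has a majority (≥26).

D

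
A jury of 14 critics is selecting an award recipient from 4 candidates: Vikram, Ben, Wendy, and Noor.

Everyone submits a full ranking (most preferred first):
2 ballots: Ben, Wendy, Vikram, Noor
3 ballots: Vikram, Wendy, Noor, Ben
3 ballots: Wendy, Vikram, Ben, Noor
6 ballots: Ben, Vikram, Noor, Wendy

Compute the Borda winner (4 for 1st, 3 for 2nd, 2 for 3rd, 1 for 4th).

Vikram

Vikram: 2×2 + 3×4 + 3×3 + 6×3 = 43
Ben: 2×4 + 3×1 + 3×2 + 6×4 = 41
Wendy: 2×3 + 3×3 + 3×4 + 6×1 = 33
Noor: 2×1 + 3×2 + 3×1 + 6×2 = 23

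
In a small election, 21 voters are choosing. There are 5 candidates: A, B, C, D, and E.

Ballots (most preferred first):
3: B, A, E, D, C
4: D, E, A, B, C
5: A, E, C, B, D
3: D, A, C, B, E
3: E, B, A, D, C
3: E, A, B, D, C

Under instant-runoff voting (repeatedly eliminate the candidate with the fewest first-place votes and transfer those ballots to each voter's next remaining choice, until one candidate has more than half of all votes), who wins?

Round 1: A 5, B 3, C 0, D 7, E 6. C eliminated.
Round 2: A 5, B 3, D 7, E 6. B eliminated.
Round 3: A 8, D 7, E 6. E eliminated.
Round 4: A 14, D 7. A has a majority (≥11).

A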